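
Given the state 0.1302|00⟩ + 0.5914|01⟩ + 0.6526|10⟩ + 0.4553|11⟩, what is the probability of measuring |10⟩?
0.4259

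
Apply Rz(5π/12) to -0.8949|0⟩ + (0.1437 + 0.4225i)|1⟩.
(-0.71 + 0.5448i)|0⟩ + (-0.1432 + 0.4227i)|1⟩

Rz(5π/12) = [[e^(−iθ/2), 0], [0, e^(iθ/2)]] with e^(±iθ/2) = cos(θ/2) ± i·sin(θ/2); θ = 5π/12, cos(θ/2) ≈ 0.793353, sin(θ/2) ≈ 0.608761.
With a = amp(|0⟩) = -0.8949 and b = amp(|1⟩) = (0.1437 + 0.4225i):
new amp(|0⟩) = (0.793353 - 0.608761i)·a = (-0.71 + 0.5448i)
new amp(|1⟩) = (0.793353 + 0.608761i)·b = (-0.1432 + 0.4227i)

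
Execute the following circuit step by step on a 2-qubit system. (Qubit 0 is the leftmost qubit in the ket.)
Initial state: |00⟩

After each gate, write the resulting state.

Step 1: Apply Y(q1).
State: i|01⟩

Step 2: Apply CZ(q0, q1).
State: i|01⟩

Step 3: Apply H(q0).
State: (1/√2)i|01⟩ + (1/√2)i|11⟩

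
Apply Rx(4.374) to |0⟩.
-0.5779|0⟩ - 0.8161i|1⟩

Rx(4.374) = [[cos(θ/2), −i·sin(θ/2)], [−i·sin(θ/2), cos(θ/2)]]; θ = 4.374, cos(θ/2) ≈ -0.577941, sin(θ/2) ≈ 0.816078.
With a = amp(|0⟩) = 1 and b = amp(|1⟩) = 0:
new amp(|0⟩) = (-0.577941)·a + (-0.816078i)·b = -0.5779
new amp(|1⟩) = (-0.816078i)·a + (-0.577941)·b = -0.8161i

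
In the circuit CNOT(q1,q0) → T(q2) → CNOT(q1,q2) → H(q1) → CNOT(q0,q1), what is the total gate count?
5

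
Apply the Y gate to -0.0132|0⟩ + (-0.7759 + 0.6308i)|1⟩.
(0.6308 + 0.7759i)|0⟩ - 0.0132i|1⟩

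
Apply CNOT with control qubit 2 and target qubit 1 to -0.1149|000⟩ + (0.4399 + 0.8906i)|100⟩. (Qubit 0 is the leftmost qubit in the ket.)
-0.1149|000⟩ + (0.4399 + 0.8906i)|100⟩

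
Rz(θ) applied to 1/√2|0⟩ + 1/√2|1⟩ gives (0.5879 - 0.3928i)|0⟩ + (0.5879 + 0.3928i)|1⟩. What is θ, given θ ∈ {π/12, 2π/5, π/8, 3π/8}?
3π/8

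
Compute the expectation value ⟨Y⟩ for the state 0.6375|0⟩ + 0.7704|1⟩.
0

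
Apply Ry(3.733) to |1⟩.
-0.9566|0⟩ - 0.2914|1⟩

Ry(3.733) = [[cos(θ/2), −sin(θ/2)], [sin(θ/2), cos(θ/2)]]; θ = 3.733, cos(θ/2) ≈ -0.291413, sin(θ/2) ≈ 0.956597.
With a = amp(|0⟩) = 0 and b = amp(|1⟩) = 1:
new amp(|0⟩) = (-0.291413)·a + (-0.956597)·b = -0.9566
new amp(|1⟩) = (0.956597)·a + (-0.291413)·b = -0.2914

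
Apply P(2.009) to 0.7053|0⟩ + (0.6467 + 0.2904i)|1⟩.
0.7053|0⟩ + (-0.5374 + 0.4624i)|1⟩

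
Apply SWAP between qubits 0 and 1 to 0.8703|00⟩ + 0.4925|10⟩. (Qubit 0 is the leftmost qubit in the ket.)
0.8703|00⟩ + 0.4925|01⟩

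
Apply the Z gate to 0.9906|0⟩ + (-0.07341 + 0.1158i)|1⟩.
0.9906|0⟩ + (0.07341 - 0.1158i)|1⟩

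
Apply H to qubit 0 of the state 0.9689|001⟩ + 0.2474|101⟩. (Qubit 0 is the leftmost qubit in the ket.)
0.8601|001⟩ + 0.5102|101⟩

H on qubit 0 mixes each pair of kets that differ only in qubit 0: amplitudes (a, b) of (|…0…⟩, |…1…⟩) become ((a + b)/√2, (a − b)/√2). Kets absent from the input have amplitude 0.
(|001⟩, |101⟩): (a, b) = (0.9689, 0.2474) → (0.8601, 0.5102)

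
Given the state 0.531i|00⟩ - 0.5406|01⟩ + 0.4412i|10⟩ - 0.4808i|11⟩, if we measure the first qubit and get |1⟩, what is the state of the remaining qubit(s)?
0.6761i|0⟩ - 0.7368i|1⟩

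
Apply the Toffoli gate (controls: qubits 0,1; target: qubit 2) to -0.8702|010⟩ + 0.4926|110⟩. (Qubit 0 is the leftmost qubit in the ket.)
-0.8702|010⟩ + 0.4926|111⟩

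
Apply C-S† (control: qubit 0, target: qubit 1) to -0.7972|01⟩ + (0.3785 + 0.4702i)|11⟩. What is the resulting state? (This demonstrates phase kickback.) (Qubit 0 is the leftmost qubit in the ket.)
-0.7972|01⟩ + (0.4702 - 0.3785i)|11⟩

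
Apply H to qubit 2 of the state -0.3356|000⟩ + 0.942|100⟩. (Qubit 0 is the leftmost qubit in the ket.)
-0.2373|000⟩ - 0.2373|001⟩ + 0.6661|100⟩ + 0.6661|101⟩

H on qubit 2 mixes each pair of kets that differ only in qubit 2: amplitudes (a, b) of (|…0…⟩, |…1…⟩) become ((a + b)/√2, (a − b)/√2). Kets absent from the input have amplitude 0.
(|000⟩, |001⟩): (a, b) = (-0.3356, 0) → (-0.2373, -0.2373)
(|100⟩, |101⟩): (a, b) = (0.942, 0) → (0.6661, 0.6661)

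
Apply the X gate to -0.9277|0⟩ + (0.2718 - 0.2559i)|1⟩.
(0.2718 - 0.2559i)|0⟩ - 0.9277|1⟩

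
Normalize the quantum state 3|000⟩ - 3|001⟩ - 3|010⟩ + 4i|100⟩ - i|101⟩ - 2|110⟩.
0.433|000⟩ - 0.433|001⟩ - 0.433|010⟩ + (1/√3)i|100⟩ - 0.1443i|101⟩ - 0.2887|110⟩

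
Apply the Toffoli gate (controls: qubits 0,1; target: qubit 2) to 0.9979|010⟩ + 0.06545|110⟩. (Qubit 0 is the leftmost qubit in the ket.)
0.9979|010⟩ + 0.06545|111⟩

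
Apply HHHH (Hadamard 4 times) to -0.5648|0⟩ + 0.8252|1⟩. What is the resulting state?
-0.5648|0⟩ + 0.8252|1⟩

H² = I, so an even number of Hadamards cancels: H^4 = I and the state is unchanged.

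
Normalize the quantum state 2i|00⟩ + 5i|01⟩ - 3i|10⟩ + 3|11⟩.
0.2917i|00⟩ + 0.7293i|01⟩ - 0.4376i|10⟩ + 0.4376|11⟩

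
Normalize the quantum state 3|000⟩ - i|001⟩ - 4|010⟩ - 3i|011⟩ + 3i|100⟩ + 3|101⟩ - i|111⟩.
1/√6|000⟩ - 0.1361i|001⟩ - 0.5443|010⟩ - (1/√6)i|011⟩ + (1/√6)i|100⟩ + 1/√6|101⟩ - 0.1361i|111⟩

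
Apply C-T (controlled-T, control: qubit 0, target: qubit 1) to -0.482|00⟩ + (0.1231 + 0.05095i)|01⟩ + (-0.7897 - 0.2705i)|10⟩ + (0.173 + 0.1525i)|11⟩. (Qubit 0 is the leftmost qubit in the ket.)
-0.482|00⟩ + (0.1231 + 0.05095i)|01⟩ + (-0.7897 - 0.2705i)|10⟩ + (0.0145 + 0.2302i)|11⟩

C-T leaves the control-|0⟩ kets |00⟩, |01⟩ unchanged and applies T to qubit 1 on the control-|1⟩ pair (|10⟩, |11⟩).
T = [[1, 0], [0, (1/√2 + (1/√2)i)]].
With a = amp(|10⟩) = (-0.7897 - 0.2705i) and b = amp(|11⟩) = (0.173 + 0.1525i):
new amp(|10⟩) = (1)·a = (-0.7897 - 0.2705i)
new amp(|11⟩) = (1/√2 + (1/√2)i)·b = (0.0145 + 0.2302i)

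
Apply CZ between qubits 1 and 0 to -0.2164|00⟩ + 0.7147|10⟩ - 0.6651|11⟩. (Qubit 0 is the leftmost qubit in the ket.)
-0.2164|00⟩ + 0.7147|10⟩ + 0.6651|11⟩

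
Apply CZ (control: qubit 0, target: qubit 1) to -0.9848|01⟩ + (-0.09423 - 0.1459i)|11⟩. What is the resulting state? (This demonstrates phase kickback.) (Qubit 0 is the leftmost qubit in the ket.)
-0.9848|01⟩ + (0.09423 + 0.1459i)|11⟩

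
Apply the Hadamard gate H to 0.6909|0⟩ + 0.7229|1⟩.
0.9997|0⟩ - 0.02263|1⟩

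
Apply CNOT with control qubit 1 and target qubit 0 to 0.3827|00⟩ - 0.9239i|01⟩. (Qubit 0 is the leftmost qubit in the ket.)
0.3827|00⟩ - 0.9239i|11⟩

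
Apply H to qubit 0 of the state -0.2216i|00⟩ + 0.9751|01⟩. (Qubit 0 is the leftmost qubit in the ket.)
-0.1567i|00⟩ + 0.6895|01⟩ - 0.1567i|10⟩ + 0.6895|11⟩

H on qubit 0 mixes each pair of kets that differ only in qubit 0: amplitudes (a, b) of (|…0…⟩, |…1…⟩) become ((a + b)/√2, (a − b)/√2). Kets absent from the input have amplitude 0.
(|00⟩, |10⟩): (a, b) = (-0.2216i, 0) → (-0.1567i, -0.1567i)
(|01⟩, |11⟩): (a, b) = (0.9751, 0) → (0.6895, 0.6895)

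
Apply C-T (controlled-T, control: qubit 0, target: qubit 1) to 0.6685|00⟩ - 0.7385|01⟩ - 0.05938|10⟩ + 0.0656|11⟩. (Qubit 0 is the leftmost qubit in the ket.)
0.6685|00⟩ - 0.7385|01⟩ - 0.05938|10⟩ + (0.04639 + 0.04639i)|11⟩

C-T leaves the control-|0⟩ kets |00⟩, |01⟩ unchanged and applies T to qubit 1 on the control-|1⟩ pair (|10⟩, |11⟩).
T = [[1, 0], [0, (1/√2 + (1/√2)i)]].
With a = amp(|10⟩) = -0.05938 and b = amp(|11⟩) = 0.0656:
new amp(|10⟩) = (1)·a = -0.05938
new amp(|11⟩) = (1/√2 + (1/√2)i)·b = (0.04639 + 0.04639i)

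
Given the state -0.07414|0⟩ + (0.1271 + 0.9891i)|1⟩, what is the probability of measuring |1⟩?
0.9945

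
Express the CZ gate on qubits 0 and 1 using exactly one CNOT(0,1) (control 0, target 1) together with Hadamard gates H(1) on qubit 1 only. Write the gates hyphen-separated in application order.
H(1)-CNOT(0,1)-H(1)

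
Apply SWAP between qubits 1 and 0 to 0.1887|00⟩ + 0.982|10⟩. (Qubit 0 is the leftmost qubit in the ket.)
0.1887|00⟩ + 0.982|01⟩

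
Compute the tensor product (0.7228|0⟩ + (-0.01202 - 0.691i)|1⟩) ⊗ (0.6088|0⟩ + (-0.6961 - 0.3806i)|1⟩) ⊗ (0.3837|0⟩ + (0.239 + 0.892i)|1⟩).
0.1688|000⟩ + (0.1052 + 0.3925i)|001⟩ + (-0.1931 - 0.1056i)|010⟩ + (0.1251 - 0.5146i)|011⟩ + (-0.002808 - 0.1614i)|100⟩ + (0.3735 - 0.1071i)|101⟩ + (-0.0977 + 0.1863i)|110⟩ + (-0.494 - 0.1111i)|111⟩

amp(|b₁b₂…⟩) = product of the factor amplitudes for bits b₁, b₂, …; only kets whose every factor amplitude is nonzero survive.
|000⟩: (0.7228)(0.6088)(0.3837) = 0.1688
|001⟩: (0.7228)(0.6088)(0.239 + 0.892i) = (0.1052 + 0.3925i)
|010⟩: (0.7228)(-0.6961 - 0.3806i)(0.3837) = (-0.1931 - 0.1056i)
|011⟩: (0.7228)(-0.6961 - 0.3806i)(0.239 + 0.892i) = (0.1251 - 0.5146i)
|100⟩: (-0.01202 - 0.691i)(0.6088)(0.3837) = (-0.002808 - 0.1614i)
|101⟩: (-0.01202 - 0.691i)(0.6088)(0.239 + 0.892i) = (0.3735 - 0.1071i)
|110⟩: (-0.01202 - 0.691i)(-0.6961 - 0.3806i)(0.3837) = (-0.0977 + 0.1863i)
|111⟩: (-0.01202 - 0.691i)(-0.6961 - 0.3806i)(0.239 + 0.892i) = (-0.494 - 0.1111i)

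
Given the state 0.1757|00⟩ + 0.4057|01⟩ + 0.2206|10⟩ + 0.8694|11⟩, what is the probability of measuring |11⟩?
0.7559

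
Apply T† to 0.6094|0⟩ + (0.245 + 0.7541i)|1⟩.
0.6094|0⟩ + (0.7065 + 0.36i)|1⟩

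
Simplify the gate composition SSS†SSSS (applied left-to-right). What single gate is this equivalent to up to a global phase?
S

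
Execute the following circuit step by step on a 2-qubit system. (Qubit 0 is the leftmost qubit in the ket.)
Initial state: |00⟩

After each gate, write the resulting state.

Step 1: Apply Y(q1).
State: i|01⟩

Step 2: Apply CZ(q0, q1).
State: i|01⟩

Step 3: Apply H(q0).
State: (1/√2)i|01⟩ + (1/√2)i|11⟩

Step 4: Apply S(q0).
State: (1/√2)i|01⟩ - 1/√2|11⟩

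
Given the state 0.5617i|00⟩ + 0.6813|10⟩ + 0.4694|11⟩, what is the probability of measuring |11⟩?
0.2203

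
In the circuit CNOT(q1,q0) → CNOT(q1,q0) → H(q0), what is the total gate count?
3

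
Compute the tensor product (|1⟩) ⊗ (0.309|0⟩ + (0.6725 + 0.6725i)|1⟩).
0.309|10⟩ + (0.6725 + 0.6725i)|11⟩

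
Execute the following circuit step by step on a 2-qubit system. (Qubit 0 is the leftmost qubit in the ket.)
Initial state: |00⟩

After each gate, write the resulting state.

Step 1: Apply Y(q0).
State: i|10⟩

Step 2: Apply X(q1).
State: i|11⟩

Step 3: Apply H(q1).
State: (1/√2)i|10⟩ - (1/√2)i|11⟩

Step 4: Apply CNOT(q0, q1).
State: -(1/√2)i|10⟩ + (1/√2)i|11⟩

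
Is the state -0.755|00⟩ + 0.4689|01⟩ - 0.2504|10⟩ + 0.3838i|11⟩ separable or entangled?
Entangled

Writing the state as a|00⟩ + b|01⟩ + c|10⟩ + d|11⟩, it is a product state iff ad − bc = 0.
Here (a, b, c, d) = (-0.755, 0.4689, -0.2504, 0.3838i): ad − bc = (-0.755)(0.3838i) − (0.4689)(-0.2504) = (0.1174 - 0.2898i) ≠ 0, so the state is entangled.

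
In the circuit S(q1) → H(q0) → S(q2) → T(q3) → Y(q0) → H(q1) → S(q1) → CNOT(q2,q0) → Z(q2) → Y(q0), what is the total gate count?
10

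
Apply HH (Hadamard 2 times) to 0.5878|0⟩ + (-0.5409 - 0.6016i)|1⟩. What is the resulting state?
0.5878|0⟩ + (-0.5409 - 0.6016i)|1⟩

H² = I, so an even number of Hadamards cancels: H^2 = I and the state is unchanged.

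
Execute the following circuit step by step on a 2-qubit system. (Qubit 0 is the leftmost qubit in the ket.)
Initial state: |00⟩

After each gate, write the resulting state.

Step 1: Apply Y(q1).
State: i|01⟩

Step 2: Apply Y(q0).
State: -|11⟩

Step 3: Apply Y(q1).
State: i|10⟩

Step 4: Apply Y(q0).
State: |00⟩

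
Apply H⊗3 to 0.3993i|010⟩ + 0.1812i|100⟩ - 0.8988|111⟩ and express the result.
(-0.3178 + 0.2052i)|000⟩ + (0.3178 + 0.2052i)|001⟩ + (0.3178 - 0.07711i)|010⟩ + (-0.3178 - 0.07711i)|011⟩ + (0.3178 + 0.07711i)|100⟩ + (-0.3178 + 0.07711i)|101⟩ + (-0.3178 - 0.2052i)|110⟩ + (0.3178 - 0.2052i)|111⟩

H⊗3 gives amp(|y⟩) = (1/2√2) Σ_x (−1)^(x·y) amp(|x⟩), where x·y is the number of positions in which both x and y have a 1.
|000⟩: (0.3993i + 0.1812i - 0.8988)/(2√2) = (-0.3178 + 0.2052i)
|001⟩: (0.3993i + 0.1812i + 0.8988)/(2√2) = (0.3178 + 0.2052i)
|010⟩: (-0.3993i + 0.1812i + 0.8988)/(2√2) = (0.3178 - 0.07711i)
|011⟩: (-0.3993i + 0.1812i - 0.8988)/(2√2) = (-0.3178 - 0.07711i)
|100⟩: (0.3993i - 0.1812i + 0.8988)/(2√2) = (0.3178 + 0.07711i)
|101⟩: (0.3993i - 0.1812i - 0.8988)/(2√2) = (-0.3178 + 0.07711i)
|110⟩: (-0.3993i - 0.1812i - 0.8988)/(2√2) = (-0.3178 - 0.2052i)
|111⟩: (-0.3993i - 0.1812i + 0.8988)/(2√2) = (0.3178 - 0.2052i)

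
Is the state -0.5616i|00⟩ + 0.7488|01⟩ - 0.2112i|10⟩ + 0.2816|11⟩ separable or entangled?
Separable

Writing the state as a|00⟩ + b|01⟩ + c|10⟩ + d|11⟩, it is a product state iff ad − bc = 0.
Here (a, b, c, d) = (-0.5616i, 0.7488, -0.2112i, 0.2816): ad − bc = (-0.5616i)(0.2816) − (0.7488)(-0.2112i) = 0, so the state is separable.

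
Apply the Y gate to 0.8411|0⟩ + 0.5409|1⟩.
-0.5409i|0⟩ + 0.8411i|1⟩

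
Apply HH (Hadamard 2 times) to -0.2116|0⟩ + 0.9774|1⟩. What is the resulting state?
-0.2116|0⟩ + 0.9774|1⟩

H² = I, so an even number of Hadamards cancels: H^2 = I and the state is unchanged.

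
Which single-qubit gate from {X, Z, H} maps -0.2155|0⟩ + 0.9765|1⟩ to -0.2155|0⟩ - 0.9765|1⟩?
Z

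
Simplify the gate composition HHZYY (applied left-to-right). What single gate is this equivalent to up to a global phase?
Z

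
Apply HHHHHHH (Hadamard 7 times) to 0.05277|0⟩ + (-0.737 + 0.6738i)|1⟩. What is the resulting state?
(-0.4838 + 0.4764i)|0⟩ + (0.5585 - 0.4764i)|1⟩

H² = I, so H^7 = H: a single Hadamard. With (a, b) = (0.05277, (-0.737 + 0.6738i)), H gives ((a + b)/√2, (a − b)/√2) = ((-0.4838 + 0.4764i), (0.5585 - 0.4764i)).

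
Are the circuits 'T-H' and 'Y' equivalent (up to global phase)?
No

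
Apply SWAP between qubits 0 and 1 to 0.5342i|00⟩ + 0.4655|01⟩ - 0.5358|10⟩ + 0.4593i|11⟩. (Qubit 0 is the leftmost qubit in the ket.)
0.5342i|00⟩ - 0.5358|01⟩ + 0.4655|10⟩ + 0.4593i|11⟩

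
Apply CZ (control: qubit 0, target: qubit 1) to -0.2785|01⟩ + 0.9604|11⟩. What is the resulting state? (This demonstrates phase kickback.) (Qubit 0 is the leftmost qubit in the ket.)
-0.2785|01⟩ - 0.9604|11⟩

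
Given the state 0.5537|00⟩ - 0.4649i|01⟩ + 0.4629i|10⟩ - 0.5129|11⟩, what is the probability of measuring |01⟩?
0.2161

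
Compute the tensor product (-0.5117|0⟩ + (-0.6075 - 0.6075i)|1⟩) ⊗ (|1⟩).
-0.5117|01⟩ + (-0.6075 - 0.6075i)|11⟩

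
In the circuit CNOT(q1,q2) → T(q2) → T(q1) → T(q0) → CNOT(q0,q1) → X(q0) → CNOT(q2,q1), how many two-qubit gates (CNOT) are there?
3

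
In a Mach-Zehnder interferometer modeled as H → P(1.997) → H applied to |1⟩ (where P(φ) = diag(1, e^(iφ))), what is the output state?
(0.7067 - 0.4553i)|0⟩ + (0.2933 + 0.4553i)|1⟩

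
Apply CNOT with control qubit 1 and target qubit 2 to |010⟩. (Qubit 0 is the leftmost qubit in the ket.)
|011⟩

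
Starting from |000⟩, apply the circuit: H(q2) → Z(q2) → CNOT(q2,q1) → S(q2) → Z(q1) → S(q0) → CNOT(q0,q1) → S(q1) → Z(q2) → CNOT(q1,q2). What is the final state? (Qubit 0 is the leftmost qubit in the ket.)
1/√2|000⟩ + 1/√2|010⟩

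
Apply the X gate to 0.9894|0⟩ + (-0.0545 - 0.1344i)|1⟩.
(-0.0545 - 0.1344i)|0⟩ + 0.9894|1⟩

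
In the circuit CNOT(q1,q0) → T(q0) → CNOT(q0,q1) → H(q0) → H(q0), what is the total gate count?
5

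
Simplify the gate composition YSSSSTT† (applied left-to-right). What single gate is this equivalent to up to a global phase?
Y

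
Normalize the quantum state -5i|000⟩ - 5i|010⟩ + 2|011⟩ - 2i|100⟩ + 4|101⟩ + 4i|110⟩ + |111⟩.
-0.5241i|000⟩ - 0.5241i|010⟩ + 0.2097|011⟩ - 0.2097i|100⟩ + 0.4193|101⟩ + 0.4193i|110⟩ + 0.1048|111⟩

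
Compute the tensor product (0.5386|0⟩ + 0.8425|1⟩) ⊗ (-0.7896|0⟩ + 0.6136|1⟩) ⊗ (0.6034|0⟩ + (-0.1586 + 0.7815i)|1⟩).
-0.2566|000⟩ + (0.06745 - 0.3324i)|001⟩ + 0.1994|010⟩ + (-0.05241 + 0.2583i)|011⟩ - 0.4014|100⟩ + (0.1055 - 0.5199i)|101⟩ + 0.3119|110⟩ + (-0.08199 + 0.404i)|111⟩

amp(|b₁b₂…⟩) = product of the factor amplitudes for bits b₁, b₂, …; only kets whose every factor amplitude is nonzero survive.
|000⟩: (0.5386)(-0.7896)(0.6034) = -0.2566
|001⟩: (0.5386)(-0.7896)(-0.1586 + 0.7815i) = (0.06745 - 0.3324i)
|010⟩: (0.5386)(0.6136)(0.6034) = 0.1994
|011⟩: (0.5386)(0.6136)(-0.1586 + 0.7815i) = (-0.05241 + 0.2583i)
|100⟩: (0.8425)(-0.7896)(0.6034) = -0.4014
|101⟩: (0.8425)(-0.7896)(-0.1586 + 0.7815i) = (0.1055 - 0.5199i)
|110⟩: (0.8425)(0.6136)(0.6034) = 0.3119
|111⟩: (0.8425)(0.6136)(-0.1586 + 0.7815i) = (-0.08199 + 0.404i)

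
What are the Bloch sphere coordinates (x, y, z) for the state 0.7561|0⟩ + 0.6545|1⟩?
(0.9897, 0, 0.1433)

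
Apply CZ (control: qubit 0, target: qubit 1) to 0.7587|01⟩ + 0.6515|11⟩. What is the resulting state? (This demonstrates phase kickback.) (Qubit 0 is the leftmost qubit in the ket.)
0.7587|01⟩ - 0.6515|11⟩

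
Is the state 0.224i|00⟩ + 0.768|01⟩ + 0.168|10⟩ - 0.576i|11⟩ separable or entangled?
Separable

Writing the state as a|00⟩ + b|01⟩ + c|10⟩ + d|11⟩, it is a product state iff ad − bc = 0.
Here (a, b, c, d) = (0.224i, 0.768, 0.168, -0.576i): ad − bc = (0.224i)(-0.576i) − (0.768)(0.168) = 0, so the state is separable.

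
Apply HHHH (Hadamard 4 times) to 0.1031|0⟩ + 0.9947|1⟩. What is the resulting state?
0.1031|0⟩ + 0.9947|1⟩

H² = I, so an even number of Hadamards cancels: H^4 = I and the state is unchanged.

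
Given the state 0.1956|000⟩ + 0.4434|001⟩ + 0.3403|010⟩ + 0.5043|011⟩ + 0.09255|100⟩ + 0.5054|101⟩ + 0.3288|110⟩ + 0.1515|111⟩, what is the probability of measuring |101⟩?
0.2554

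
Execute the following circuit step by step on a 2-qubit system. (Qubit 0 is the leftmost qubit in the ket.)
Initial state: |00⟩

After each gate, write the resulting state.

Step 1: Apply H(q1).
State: 1/√2|00⟩ + 1/√2|01⟩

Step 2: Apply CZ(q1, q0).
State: 1/√2|00⟩ + 1/√2|01⟩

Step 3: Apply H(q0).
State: 1/2|00⟩ + 1/2|01⟩ + 1/2|10⟩ + 1/2|11⟩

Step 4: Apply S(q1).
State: 1/2|00⟩ + (1/2)i|01⟩ + 1/2|10⟩ + (1/2)i|11⟩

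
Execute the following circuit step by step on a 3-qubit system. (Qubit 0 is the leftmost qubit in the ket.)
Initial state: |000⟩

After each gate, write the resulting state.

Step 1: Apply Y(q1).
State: i|010⟩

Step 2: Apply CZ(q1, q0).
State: i|010⟩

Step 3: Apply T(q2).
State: i|010⟩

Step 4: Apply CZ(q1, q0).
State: i|010⟩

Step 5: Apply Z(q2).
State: i|010⟩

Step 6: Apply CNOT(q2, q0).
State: i|010⟩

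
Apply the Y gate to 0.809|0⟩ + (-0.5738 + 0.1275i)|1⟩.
(0.1275 + 0.5738i)|0⟩ + 0.809i|1⟩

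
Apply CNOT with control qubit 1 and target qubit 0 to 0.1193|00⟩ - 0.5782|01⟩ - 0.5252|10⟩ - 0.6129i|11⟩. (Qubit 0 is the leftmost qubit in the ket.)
0.1193|00⟩ - 0.6129i|01⟩ - 0.5252|10⟩ - 0.5782|11⟩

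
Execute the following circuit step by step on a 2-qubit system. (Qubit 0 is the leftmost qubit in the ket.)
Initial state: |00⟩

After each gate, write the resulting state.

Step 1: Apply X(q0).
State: |10⟩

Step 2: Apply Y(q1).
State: i|11⟩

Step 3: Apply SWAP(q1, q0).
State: i|11⟩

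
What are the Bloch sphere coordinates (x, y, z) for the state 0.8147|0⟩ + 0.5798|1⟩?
(0.9447, 0, 0.3276)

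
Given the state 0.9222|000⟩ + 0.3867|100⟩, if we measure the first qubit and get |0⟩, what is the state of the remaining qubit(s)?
|00⟩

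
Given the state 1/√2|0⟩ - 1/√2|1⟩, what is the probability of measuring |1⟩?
1/2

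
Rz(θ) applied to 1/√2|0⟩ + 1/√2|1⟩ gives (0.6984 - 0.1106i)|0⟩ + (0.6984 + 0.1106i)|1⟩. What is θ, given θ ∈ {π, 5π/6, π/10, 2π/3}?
π/10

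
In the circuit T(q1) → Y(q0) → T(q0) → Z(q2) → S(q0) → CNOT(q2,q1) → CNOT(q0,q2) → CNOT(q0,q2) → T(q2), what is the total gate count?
9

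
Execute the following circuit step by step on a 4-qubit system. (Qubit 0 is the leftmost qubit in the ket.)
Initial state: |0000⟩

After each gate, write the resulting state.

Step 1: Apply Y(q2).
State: i|0010⟩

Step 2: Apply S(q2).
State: -|0010⟩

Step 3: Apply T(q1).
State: -|0010⟩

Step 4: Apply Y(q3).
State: -i|0011⟩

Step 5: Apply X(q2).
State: -i|0001⟩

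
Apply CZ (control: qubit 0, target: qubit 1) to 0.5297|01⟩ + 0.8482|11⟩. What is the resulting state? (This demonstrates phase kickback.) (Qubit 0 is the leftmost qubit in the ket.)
0.5297|01⟩ - 0.8482|11⟩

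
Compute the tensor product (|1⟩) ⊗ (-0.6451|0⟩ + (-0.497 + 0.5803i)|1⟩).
-0.6451|10⟩ + (-0.497 + 0.5803i)|11⟩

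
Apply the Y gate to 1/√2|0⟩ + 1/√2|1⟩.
-(1/√2)i|0⟩ + (1/√2)i|1⟩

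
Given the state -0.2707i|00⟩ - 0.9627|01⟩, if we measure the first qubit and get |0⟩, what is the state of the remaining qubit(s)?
-0.2707i|0⟩ - 0.9627|1⟩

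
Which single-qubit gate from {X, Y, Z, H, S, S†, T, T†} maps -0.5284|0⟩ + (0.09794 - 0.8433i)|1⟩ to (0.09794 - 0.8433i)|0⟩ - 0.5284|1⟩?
X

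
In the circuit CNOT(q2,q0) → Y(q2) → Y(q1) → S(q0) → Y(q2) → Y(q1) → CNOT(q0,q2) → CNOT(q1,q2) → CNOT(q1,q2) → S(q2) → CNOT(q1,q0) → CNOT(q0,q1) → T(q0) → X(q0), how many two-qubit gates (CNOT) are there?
6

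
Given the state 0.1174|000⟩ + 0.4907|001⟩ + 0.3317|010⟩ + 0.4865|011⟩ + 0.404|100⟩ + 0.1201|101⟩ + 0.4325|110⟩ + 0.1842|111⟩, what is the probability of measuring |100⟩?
0.1632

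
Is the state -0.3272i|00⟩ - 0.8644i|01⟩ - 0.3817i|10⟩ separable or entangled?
Entangled

Writing the state as a|00⟩ + b|01⟩ + c|10⟩ + d|11⟩, it is a product state iff ad − bc = 0.
Here (a, b, c, d) = (-0.3272i, -0.8644i, -0.3817i, 0): ad − bc = (-0.3272i)(0) − (-0.8644i)(-0.3817i) = 0.3299 ≠ 0, so the state is entangled.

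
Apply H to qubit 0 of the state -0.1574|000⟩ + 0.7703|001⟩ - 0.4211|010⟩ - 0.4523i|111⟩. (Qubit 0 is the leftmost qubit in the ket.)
-0.1113|000⟩ + 0.5447|001⟩ - 0.2978|010⟩ - 0.3198i|011⟩ - 0.1113|100⟩ + 0.5447|101⟩ - 0.2978|110⟩ + 0.3198i|111⟩

H on qubit 0 mixes each pair of kets that differ only in qubit 0: amplitudes (a, b) of (|…0…⟩, |…1…⟩) become ((a + b)/√2, (a − b)/√2). Kets absent from the input have amplitude 0.
(|000⟩, |100⟩): (a, b) = (-0.1574, 0) → (-0.1113, -0.1113)
(|001⟩, |101⟩): (a, b) = (0.7703, 0) → (0.5447, 0.5447)
(|010⟩, |110⟩): (a, b) = (-0.4211, 0) → (-0.2978, -0.2978)
(|011⟩, |111⟩): (a, b) = (0, -0.4523i) → (-0.3198i, 0.3198i)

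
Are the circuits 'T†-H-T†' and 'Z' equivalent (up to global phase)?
No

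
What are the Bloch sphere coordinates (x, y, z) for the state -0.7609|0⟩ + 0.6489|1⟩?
(-0.9875, 0, 0.1579)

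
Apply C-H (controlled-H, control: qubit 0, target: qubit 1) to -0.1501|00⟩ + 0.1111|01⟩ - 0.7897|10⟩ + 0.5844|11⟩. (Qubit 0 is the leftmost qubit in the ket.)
-0.1501|00⟩ + 0.1111|01⟩ - 0.1452|10⟩ - 0.9716|11⟩

C-H leaves the control-|0⟩ kets |00⟩, |01⟩ unchanged and applies H to qubit 1 on the control-|1⟩ pair (|10⟩, |11⟩).
H = [[1/√2, 1/√2], [1/√2, -1/√2]].
With a = amp(|10⟩) = -0.7897 and b = amp(|11⟩) = 0.5844:
new amp(|10⟩) = (1/√2)·a + (1/√2)·b = -0.1452
new amp(|11⟩) = (1/√2)·a + (-1/√2)·b = -0.9716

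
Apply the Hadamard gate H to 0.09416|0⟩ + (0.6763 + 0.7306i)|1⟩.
(0.5448 + 0.5166i)|0⟩ + (-0.4116 - 0.5166i)|1⟩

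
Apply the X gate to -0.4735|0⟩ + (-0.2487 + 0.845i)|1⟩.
(-0.2487 + 0.845i)|0⟩ - 0.4735|1⟩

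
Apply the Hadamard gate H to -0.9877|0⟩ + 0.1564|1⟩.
-0.5878|0⟩ - 0.809|1⟩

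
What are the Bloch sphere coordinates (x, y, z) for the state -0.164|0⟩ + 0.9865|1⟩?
(-0.3236, 0, -0.9463)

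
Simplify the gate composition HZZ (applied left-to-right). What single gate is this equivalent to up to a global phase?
H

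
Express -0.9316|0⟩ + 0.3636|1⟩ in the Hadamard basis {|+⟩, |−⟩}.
-0.4016|+⟩ - 0.9158|−⟩

With |ψ⟩ = α|0⟩ + β|1⟩, the Hadamard-basis coefficients are ⟨+|ψ⟩ = (α + β)/√2 and ⟨−|ψ⟩ = (α − β)/√2.
Here α = -0.9316, β = 0.3636: (α + β)/√2 = -0.4016, (α − β)/√2 = -0.9158.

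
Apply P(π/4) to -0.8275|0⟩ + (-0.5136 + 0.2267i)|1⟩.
-0.8275|0⟩ + (-0.5235 - 0.2029i)|1⟩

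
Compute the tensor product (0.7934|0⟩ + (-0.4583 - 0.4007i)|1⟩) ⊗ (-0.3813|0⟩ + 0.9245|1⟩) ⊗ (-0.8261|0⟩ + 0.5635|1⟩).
0.2499|000⟩ - 0.1705|001⟩ - 0.6059|010⟩ + 0.4133|011⟩ + (-0.1444 - 0.1262i)|100⟩ + (0.09847 + 0.0861i)|101⟩ + (0.35 + 0.306i)|110⟩ + (-0.2388 - 0.2087i)|111⟩

amp(|b₁b₂…⟩) = product of the factor amplitudes for bits b₁, b₂, …; only kets whose every factor amplitude is nonzero survive.
|000⟩: (0.7934)(-0.3813)(-0.8261) = 0.2499
|001⟩: (0.7934)(-0.3813)(0.5635) = -0.1705
|010⟩: (0.7934)(0.9245)(-0.8261) = -0.6059
|011⟩: (0.7934)(0.9245)(0.5635) = 0.4133
|100⟩: (-0.4583 - 0.4007i)(-0.3813)(-0.8261) = (-0.1444 - 0.1262i)
|101⟩: (-0.4583 - 0.4007i)(-0.3813)(0.5635) = (0.09847 + 0.0861i)
|110⟩: (-0.4583 - 0.4007i)(0.9245)(-0.8261) = (0.35 + 0.306i)
|111⟩: (-0.4583 - 0.4007i)(0.9245)(0.5635) = (-0.2388 - 0.2087i)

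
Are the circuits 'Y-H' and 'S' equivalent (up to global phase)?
No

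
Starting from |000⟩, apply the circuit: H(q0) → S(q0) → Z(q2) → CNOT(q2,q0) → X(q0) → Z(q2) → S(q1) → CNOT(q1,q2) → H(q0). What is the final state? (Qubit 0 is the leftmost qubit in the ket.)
(1/2 + (1/2)i)|000⟩ + (-1/2 + (1/2)i)|100⟩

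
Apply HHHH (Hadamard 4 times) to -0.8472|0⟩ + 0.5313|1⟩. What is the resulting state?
-0.8472|0⟩ + 0.5313|1⟩

H² = I, so an even number of Hadamards cancels: H^4 = I and the state is unchanged.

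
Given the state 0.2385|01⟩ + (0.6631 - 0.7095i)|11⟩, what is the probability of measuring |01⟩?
0.05688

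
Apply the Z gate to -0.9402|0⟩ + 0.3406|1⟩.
-0.9402|0⟩ - 0.3406|1⟩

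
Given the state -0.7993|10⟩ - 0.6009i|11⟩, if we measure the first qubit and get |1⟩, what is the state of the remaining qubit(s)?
-0.7993|0⟩ - 0.6009i|1⟩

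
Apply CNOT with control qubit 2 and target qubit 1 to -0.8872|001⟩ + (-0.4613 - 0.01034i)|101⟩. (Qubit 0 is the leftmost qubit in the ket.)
-0.8872|011⟩ + (-0.4613 - 0.01034i)|111⟩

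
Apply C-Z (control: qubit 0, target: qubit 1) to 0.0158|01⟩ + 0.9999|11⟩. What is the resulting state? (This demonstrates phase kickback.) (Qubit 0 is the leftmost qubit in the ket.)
0.0158|01⟩ - 0.9999|11⟩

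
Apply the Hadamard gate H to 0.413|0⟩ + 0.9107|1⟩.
0.936|0⟩ - 0.3519|1⟩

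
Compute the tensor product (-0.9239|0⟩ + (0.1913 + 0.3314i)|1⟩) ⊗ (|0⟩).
-0.9239|00⟩ + (0.1913 + 0.3314i)|10⟩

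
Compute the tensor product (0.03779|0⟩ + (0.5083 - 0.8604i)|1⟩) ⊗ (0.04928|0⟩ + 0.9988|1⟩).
0.001862|00⟩ + 0.03774|01⟩ + (0.02505 - 0.0424i)|10⟩ + (0.5077 - 0.8594i)|11⟩

amp(|b₁b₂…⟩) = product of the factor amplitudes for bits b₁, b₂, …; only kets whose every factor amplitude is nonzero survive.
|00⟩: (0.03779)(0.04928) = 0.001862
|01⟩: (0.03779)(0.9988) = 0.03774
|10⟩: (0.5083 - 0.8604i)(0.04928) = (0.02505 - 0.0424i)
|11⟩: (0.5083 - 0.8604i)(0.9988) = (0.5077 - 0.8594i)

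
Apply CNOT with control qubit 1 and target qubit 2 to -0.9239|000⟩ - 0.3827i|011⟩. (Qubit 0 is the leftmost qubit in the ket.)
-0.9239|000⟩ - 0.3827i|010⟩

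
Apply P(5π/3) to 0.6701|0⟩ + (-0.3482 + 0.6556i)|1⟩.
0.6701|0⟩ + (0.3937 + 0.6294i)|1⟩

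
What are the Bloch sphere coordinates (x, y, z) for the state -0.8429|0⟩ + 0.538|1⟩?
(-0.907, 0, 0.421)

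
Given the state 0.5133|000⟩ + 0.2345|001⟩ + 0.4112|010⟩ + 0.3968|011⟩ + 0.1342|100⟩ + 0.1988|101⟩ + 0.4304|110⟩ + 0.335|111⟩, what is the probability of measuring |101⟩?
0.03952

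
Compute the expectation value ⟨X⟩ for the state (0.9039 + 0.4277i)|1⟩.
0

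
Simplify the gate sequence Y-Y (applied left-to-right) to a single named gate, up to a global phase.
I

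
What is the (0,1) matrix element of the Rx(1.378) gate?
-0.6358i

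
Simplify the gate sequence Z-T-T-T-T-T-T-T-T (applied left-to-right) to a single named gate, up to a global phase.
Z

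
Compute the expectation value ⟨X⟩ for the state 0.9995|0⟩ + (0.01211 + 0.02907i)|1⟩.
0.02421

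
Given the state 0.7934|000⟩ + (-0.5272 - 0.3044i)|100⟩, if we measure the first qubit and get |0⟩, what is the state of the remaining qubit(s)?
|00⟩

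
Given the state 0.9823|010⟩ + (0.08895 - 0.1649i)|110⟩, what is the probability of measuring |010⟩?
0.9649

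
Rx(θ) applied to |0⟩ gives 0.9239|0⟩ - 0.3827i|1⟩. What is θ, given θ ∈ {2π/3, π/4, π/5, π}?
π/4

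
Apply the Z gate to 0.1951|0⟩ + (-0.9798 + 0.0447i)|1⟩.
0.1951|0⟩ + (0.9798 - 0.0447i)|1⟩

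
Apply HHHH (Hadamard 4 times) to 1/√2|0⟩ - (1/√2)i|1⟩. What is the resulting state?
1/√2|0⟩ - (1/√2)i|1⟩

H² = I, so an even number of Hadamards cancels: H^4 = I and the state is unchanged.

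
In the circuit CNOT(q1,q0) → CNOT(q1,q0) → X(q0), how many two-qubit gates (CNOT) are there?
2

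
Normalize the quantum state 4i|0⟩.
i|0⟩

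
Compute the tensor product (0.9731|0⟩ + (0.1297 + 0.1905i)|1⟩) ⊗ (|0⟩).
0.9731|00⟩ + (0.1297 + 0.1905i)|10⟩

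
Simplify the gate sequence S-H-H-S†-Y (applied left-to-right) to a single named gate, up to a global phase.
Y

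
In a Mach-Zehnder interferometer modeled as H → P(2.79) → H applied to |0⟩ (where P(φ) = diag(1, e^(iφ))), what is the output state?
(0.03059 + 0.1722i)|0⟩ + (0.9694 - 0.1722i)|1⟩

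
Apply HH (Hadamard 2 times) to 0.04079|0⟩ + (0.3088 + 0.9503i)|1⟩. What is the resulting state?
0.04079|0⟩ + (0.3088 + 0.9503i)|1⟩

H² = I, so an even number of Hadamards cancels: H^2 = I and the state is unchanged.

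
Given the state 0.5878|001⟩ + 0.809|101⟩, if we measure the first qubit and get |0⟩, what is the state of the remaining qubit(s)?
|01⟩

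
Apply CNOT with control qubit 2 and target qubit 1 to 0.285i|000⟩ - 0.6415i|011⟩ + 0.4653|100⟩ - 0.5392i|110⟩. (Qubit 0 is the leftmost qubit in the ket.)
0.285i|000⟩ - 0.6415i|001⟩ + 0.4653|100⟩ - 0.5392i|110⟩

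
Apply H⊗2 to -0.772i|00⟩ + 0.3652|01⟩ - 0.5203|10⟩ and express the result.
(-0.07755 - 0.386i)|00⟩ + (-0.4428 - 0.386i)|01⟩ + (0.4428 - 0.386i)|10⟩ + (0.07755 - 0.386i)|11⟩

H⊗2 gives amp(|y⟩) = (1/2) Σ_x (−1)^(x·y) amp(|x⟩), where x·y is the number of positions in which both x and y have a 1.
|00⟩: (-0.772i + 0.3652 - 0.5203)/2 = (-0.07755 - 0.386i)
|01⟩: (-0.772i - 0.3652 - 0.5203)/2 = (-0.4428 - 0.386i)
|10⟩: (-0.772i + 0.3652 + 0.5203)/2 = (0.4428 - 0.386i)
|11⟩: (-0.772i - 0.3652 + 0.5203)/2 = (0.07755 - 0.386i)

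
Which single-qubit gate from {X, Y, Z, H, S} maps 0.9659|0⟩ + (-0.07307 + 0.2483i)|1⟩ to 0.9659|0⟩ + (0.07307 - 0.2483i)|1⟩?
Z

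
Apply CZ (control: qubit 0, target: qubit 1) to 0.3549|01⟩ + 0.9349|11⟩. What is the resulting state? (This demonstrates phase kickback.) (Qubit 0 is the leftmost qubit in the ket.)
0.3549|01⟩ - 0.9349|11⟩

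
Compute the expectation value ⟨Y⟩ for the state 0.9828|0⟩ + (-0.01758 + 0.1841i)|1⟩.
0.3619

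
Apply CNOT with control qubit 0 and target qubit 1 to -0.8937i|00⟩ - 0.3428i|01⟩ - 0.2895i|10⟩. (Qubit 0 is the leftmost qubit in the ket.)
-0.8937i|00⟩ - 0.3428i|01⟩ - 0.2895i|11⟩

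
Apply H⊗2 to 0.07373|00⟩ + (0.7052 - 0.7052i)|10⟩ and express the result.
(0.3895 - 0.3526i)|00⟩ + (0.3895 - 0.3526i)|01⟩ + (-0.3157 + 0.3526i)|10⟩ + (-0.3157 + 0.3526i)|11⟩

H⊗2 gives amp(|y⟩) = (1/2) Σ_x (−1)^(x·y) amp(|x⟩), where x·y is the number of positions in which both x and y have a 1.
|00⟩: (0.07373 + (0.7052 - 0.7052i))/2 = (0.3895 - 0.3526i)
|01⟩: (0.07373 + (0.7052 - 0.7052i))/2 = (0.3895 - 0.3526i)
|10⟩: (0.07373 - (0.7052 - 0.7052i))/2 = (-0.3157 + 0.3526i)
|11⟩: (0.07373 - (0.7052 - 0.7052i))/2 = (-0.3157 + 0.3526i)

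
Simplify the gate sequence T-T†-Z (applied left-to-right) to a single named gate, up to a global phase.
Z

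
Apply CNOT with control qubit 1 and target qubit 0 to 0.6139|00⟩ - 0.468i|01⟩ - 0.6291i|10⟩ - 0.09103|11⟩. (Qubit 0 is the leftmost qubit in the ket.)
0.6139|00⟩ - 0.09103|01⟩ - 0.6291i|10⟩ - 0.468i|11⟩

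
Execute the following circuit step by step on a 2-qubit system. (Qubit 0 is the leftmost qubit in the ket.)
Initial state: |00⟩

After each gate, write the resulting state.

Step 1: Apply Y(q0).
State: i|10⟩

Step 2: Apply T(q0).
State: (-1/√2 + (1/√2)i)|10⟩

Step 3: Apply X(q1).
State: (-1/√2 + (1/√2)i)|11⟩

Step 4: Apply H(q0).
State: (-1/2 + (1/2)i)|01⟩ + (1/2 - (1/2)i)|11⟩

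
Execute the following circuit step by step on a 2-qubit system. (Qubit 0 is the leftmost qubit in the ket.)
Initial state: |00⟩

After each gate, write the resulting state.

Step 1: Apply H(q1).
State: 1/√2|00⟩ + 1/√2|01⟩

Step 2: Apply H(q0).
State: 1/2|00⟩ + 1/2|01⟩ + 1/2|10⟩ + 1/2|11⟩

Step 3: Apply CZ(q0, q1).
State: 1/2|00⟩ + 1/2|01⟩ + 1/2|10⟩ - 1/2|11⟩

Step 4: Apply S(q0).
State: 1/2|00⟩ + 1/2|01⟩ + (1/2)i|10⟩ - (1/2)i|11⟩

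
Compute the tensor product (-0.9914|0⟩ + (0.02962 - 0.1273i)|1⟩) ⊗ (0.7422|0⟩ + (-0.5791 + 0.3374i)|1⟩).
-0.7358|00⟩ + (0.5741 - 0.3345i)|01⟩ + (0.02198 - 0.09448i)|10⟩ + (0.0258 + 0.08371i)|11⟩

amp(|b₁b₂…⟩) = product of the factor amplitudes for bits b₁, b₂, …; only kets whose every factor amplitude is nonzero survive.
|00⟩: (-0.9914)(0.7422) = -0.7358
|01⟩: (-0.9914)(-0.5791 + 0.3374i) = (0.5741 - 0.3345i)
|10⟩: (0.02962 - 0.1273i)(0.7422) = (0.02198 - 0.09448i)
|11⟩: (0.02962 - 0.1273i)(-0.5791 + 0.3374i) = (0.0258 + 0.08371i)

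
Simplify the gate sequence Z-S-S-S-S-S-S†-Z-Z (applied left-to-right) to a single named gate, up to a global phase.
Z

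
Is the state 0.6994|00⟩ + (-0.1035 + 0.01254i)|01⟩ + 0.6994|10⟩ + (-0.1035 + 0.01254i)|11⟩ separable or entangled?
Separable

Writing the state as a|00⟩ + b|01⟩ + c|10⟩ + d|11⟩, it is a product state iff ad − bc = 0.
Here (a, b, c, d) = (0.6994, (-0.1035 + 0.01254i), 0.6994, (-0.1035 + 0.01254i)): ad − bc = (0.6994)(-0.1035 + 0.01254i) − (-0.1035 + 0.01254i)(0.6994) = 0, so the state is separable.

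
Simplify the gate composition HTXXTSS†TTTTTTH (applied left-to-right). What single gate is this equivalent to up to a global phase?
I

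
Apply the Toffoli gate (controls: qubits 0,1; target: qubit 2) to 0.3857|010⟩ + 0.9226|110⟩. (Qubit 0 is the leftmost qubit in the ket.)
0.3857|010⟩ + 0.9226|111⟩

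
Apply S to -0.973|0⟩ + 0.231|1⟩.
-0.973|0⟩ + 0.231i|1⟩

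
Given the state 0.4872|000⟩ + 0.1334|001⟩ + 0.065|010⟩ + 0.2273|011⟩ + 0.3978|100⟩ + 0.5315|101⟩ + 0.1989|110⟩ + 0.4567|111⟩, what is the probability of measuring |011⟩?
0.05167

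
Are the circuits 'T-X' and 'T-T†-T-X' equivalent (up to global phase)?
Yes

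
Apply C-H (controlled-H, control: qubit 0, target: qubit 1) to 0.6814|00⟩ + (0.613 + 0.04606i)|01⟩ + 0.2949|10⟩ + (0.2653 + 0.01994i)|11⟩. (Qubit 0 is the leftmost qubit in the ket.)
0.6814|00⟩ + (0.613 + 0.04606i)|01⟩ + (0.3961 + 0.0141i)|10⟩ + (0.02093 - 0.0141i)|11⟩

C-H leaves the control-|0⟩ kets |00⟩, |01⟩ unchanged and applies H to qubit 1 on the control-|1⟩ pair (|10⟩, |11⟩).
H = [[1/√2, 1/√2], [1/√2, -1/√2]].
With a = amp(|10⟩) = 0.2949 and b = amp(|11⟩) = (0.2653 + 0.01994i):
new amp(|10⟩) = (1/√2)·a + (1/√2)·b = (0.3961 + 0.0141i)
new amp(|11⟩) = (1/√2)·a + (-1/√2)·b = (0.02093 - 0.0141i)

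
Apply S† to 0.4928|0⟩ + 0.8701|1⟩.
0.4928|0⟩ - 0.8701i|1⟩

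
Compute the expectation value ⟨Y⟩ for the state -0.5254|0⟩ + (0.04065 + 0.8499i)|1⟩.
-0.8931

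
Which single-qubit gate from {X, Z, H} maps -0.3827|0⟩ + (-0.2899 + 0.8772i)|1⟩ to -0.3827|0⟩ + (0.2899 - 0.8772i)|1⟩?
Z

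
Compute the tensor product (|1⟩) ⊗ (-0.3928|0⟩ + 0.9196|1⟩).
-0.3928|10⟩ + 0.9196|11⟩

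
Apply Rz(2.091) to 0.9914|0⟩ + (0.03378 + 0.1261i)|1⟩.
(0.4972 - 0.8577i)|0⟩ + (-0.09216 + 0.09246i)|1⟩

Rz(2.091) = [[e^(−iθ/2), 0], [0, e^(iθ/2)]] with e^(±iθ/2) = cos(θ/2) ± i·sin(θ/2); θ = 2.091, cos(θ/2) ≈ 0.501469, sin(θ/2) ≈ 0.865175.
With a = amp(|0⟩) = 0.9914 and b = amp(|1⟩) = (0.03378 + 0.1261i):
new amp(|0⟩) = (0.501469 - 0.865175i)·a = (0.4972 - 0.8577i)
new amp(|1⟩) = (0.501469 + 0.865175i)·b = (-0.09216 + 0.09246i)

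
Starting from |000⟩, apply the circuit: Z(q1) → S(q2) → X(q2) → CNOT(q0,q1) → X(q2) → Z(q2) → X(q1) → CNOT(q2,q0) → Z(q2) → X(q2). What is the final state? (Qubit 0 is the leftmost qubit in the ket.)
|011⟩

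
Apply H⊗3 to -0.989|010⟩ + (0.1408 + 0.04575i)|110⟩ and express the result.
(-0.2999 + 0.01618i)|000⟩ + (-0.2999 + 0.01618i)|001⟩ + (0.2999 - 0.01618i)|010⟩ + (0.2999 - 0.01618i)|011⟩ + (-0.3994 - 0.01618i)|100⟩ + (-0.3994 - 0.01618i)|101⟩ + (0.3994 + 0.01618i)|110⟩ + (0.3994 + 0.01618i)|111⟩

H⊗3 gives amp(|y⟩) = (1/2√2) Σ_x (−1)^(x·y) amp(|x⟩), where x·y is the number of positions in which both x and y have a 1.
|000⟩: (-0.989 + (0.1408 + 0.04575i))/(2√2) = (-0.2999 + 0.01618i)
|001⟩: (-0.989 + (0.1408 + 0.04575i))/(2√2) = (-0.2999 + 0.01618i)
|010⟩: (0.989 - (0.1408 + 0.04575i))/(2√2) = (0.2999 - 0.01618i)
|011⟩: (0.989 - (0.1408 + 0.04575i))/(2√2) = (0.2999 - 0.01618i)
|100⟩: (-0.989 - (0.1408 + 0.04575i))/(2√2) = (-0.3994 - 0.01618i)
|101⟩: (-0.989 - (0.1408 + 0.04575i))/(2√2) = (-0.3994 - 0.01618i)
|110⟩: (0.989 + (0.1408 + 0.04575i))/(2√2) = (0.3994 + 0.01618i)
|111⟩: (0.989 + (0.1408 + 0.04575i))/(2√2) = (0.3994 + 0.01618i)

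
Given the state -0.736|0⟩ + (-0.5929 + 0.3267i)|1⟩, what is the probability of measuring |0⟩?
0.5417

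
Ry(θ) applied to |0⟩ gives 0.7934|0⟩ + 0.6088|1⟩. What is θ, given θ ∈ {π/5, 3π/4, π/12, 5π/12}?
5π/12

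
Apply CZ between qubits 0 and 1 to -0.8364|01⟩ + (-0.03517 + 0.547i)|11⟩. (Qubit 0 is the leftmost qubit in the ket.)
-0.8364|01⟩ + (0.03517 - 0.547i)|11⟩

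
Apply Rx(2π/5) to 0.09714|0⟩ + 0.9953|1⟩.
(0.07859 - 0.585i)|0⟩ + (0.8052 - 0.0571i)|1⟩

Rx(2π/5) = [[cos(θ/2), −i·sin(θ/2)], [−i·sin(θ/2), cos(θ/2)]]; θ = 2π/5, cos(θ/2) ≈ 0.809017, sin(θ/2) ≈ 0.587785.
With a = amp(|0⟩) = 0.09714 and b = amp(|1⟩) = 0.9953:
new amp(|0⟩) = (0.809017)·a + (-0.587785i)·b = (0.07859 - 0.585i)
new amp(|1⟩) = (-0.587785i)·a + (0.809017)·b = (0.8052 - 0.0571i)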